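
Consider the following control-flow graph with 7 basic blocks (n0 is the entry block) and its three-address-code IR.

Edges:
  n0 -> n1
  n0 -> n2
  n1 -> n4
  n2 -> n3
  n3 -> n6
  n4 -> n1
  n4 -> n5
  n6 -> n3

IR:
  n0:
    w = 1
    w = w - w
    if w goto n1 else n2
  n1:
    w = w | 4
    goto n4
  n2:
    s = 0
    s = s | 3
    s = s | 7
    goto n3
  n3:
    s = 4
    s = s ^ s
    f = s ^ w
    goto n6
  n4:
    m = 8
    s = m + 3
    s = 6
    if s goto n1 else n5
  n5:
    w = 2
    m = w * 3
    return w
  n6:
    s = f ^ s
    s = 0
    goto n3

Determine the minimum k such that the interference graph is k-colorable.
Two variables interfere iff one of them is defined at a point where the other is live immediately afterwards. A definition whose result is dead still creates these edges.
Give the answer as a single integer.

Answer: 3

Working:
Block summaries:
  n0 def {w} use ∅
  n1 def {w} use {w}
  n2 def {s} use ∅
  n3 def {f,s} use {w}
  n4 def {m,s} use ∅
  n5 def {m,w} use ∅
  n6 def {s} use {f,s}

Live sets:
  live n0: ∅→{w}
  live n1: {w}→{w}
  live n2: {w}→{w}
  live n3: {w}→{f,s,w}
  live n4: {w}→{w}
  live n5: ∅→∅
  live n6: {f,s,w}→{w}

Conflict graph:
  f↔{s,w}
  m↔{w}
  s↔{f,w}
  w↔{f,m,s}

Registers:
  {f,s,w} pairwise interfere (3-clique) ⇒ χ ≥ 3
  3-colouring: R0={w}  R1={f,m}  R2={s}
  χ = 3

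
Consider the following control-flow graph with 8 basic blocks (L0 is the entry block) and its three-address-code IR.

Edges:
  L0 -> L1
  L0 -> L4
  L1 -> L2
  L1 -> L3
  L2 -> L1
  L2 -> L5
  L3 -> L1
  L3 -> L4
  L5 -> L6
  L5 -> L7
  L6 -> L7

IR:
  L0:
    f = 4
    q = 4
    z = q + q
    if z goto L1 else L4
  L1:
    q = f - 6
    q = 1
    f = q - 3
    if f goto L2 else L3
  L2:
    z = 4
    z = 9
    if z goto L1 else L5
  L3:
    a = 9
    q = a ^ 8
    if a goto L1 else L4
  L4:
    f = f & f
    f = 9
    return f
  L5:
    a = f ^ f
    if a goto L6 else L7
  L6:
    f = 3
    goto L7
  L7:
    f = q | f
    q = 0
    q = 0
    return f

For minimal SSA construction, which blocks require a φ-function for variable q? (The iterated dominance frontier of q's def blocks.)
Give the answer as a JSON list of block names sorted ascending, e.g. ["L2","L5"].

idom tree: L1←L0 L2←L1 L3←L1 L4←L0 L5←L2 L6←L5 L7←L5
Join-block Dom:
  L1: preds {L0,L2,L3}: {L0} ∩ {L0,L1,L2} ∩ {L0,L1,L3} = {L0}; idom=L0
  L4: preds {L0,L3}: {L0} ∩ {L0,L1,L3} = {L0}; idom=L0
  L7: preds {L5,L6}: {L0,L1,L2,L5} ∩ {L0,L1,L2,L5,L6} = {L0,L1,L2,L5}; idom=L5

DF walk-up:
  join L1 pred L0: · stop@L0
  join L1 pred L2: L2→L1 stop@L0
  join L1 pred L3: L3→L1 stop@L0
  join L4 pred L0: · stop@L0
  join L4 pred L3: L3→L1 stop@L0
  join L7 pred L5: · stop@L5
  join L7 pred L6: L6 stop@L5
  DF(L0)=∅
  DF(L1)={L1,L4}
  DF(L2)={L1}
  DF(L3)={L1,L4}
  DF(L4)=∅
  DF(L5)=∅
  DF(L6)={L7}
  DF(L7)=∅

φ for q: defs {L0,L1,L3,L7}
  DF⁺ = {L1,L4}

Answer: ["L1", "L4"]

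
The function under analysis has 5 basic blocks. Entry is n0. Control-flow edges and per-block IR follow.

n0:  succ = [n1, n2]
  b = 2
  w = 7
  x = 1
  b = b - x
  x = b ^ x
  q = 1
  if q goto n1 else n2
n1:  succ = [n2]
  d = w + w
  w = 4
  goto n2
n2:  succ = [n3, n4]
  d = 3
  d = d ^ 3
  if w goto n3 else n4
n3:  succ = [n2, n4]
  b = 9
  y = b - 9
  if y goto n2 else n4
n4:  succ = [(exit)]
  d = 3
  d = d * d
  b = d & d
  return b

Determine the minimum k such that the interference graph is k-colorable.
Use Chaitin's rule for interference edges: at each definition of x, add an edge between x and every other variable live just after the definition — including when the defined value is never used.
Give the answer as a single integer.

Answer: 3

Analysis:
Block summaries:
  n0: def={b,q,w,x} ue=∅
  n1: def={d,w} ue={w}
  n2: def={d} ue={w}
  n3: def={b,y} ue=∅
  n4: def={b,d} ue=∅

Live sets:
  live n0: ∅→{w}
  live n1: {w}→{w}
  live n2: {w}→{w}
  live n3: {w}→{w}
  live n4: ∅→∅

Interfere edges:
  b — {w,x}
  d — {w}
  q — {w}
  w — {b,d,q,x,y}
  x — {b,w}
  y — {w}

Registers:
  clique {b,w,x} ⇒ need ≥ 3
  assign b→r1 d→r1 q→r1 w→r0 x→r2 y→r1 — no edge inside a register ⇒ χ ≤ 3
  χ = 3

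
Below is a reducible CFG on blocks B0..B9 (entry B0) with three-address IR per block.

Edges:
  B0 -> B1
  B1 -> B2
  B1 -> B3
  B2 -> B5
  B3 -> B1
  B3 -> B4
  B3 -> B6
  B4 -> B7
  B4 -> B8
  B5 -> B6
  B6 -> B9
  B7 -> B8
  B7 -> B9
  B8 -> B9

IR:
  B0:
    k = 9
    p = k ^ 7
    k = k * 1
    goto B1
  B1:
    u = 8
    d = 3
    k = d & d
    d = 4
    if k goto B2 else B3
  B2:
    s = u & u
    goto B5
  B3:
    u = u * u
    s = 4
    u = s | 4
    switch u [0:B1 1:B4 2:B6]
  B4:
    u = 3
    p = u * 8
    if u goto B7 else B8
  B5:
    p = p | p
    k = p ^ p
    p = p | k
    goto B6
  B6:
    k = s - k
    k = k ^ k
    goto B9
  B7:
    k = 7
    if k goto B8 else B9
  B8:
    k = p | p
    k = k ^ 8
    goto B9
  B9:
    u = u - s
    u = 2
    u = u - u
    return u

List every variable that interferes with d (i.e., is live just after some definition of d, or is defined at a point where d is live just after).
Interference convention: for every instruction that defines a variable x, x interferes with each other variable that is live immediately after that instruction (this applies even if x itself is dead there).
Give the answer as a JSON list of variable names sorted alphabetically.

Answer: ["k", "p", "u"]

Derivation:
Block summaries:
  B0: def={k,p} ue=∅
  B1: def={d,k,u} ue=∅
  B2: def={s} ue={u}
  B3: def={s,u} ue={u}
  B4: def={p,u} ue=∅
  B5: def={k,p} ue={p}
  B6: def={k} ue={k,s}
  B7: def={k} ue=∅
  B8: def={k} ue={p}
  B9: def={u} ue={s,u}

Live sets:
  B0 li=∅ lo={p}
  B1 li={p} lo={k,p,u}
  B2 li={p,u} lo={p,s,u}
  B3 li={k,p,u} lo={k,p,s,u}
  B4 li={s} lo={p,s,u}
  B5 li={p,s,u} lo={k,s,u}
  B6 li={k,s,u} lo={s,u}
  B7 li={p,s,u} lo={p,s,u}
  B8 li={p,s,u} lo={s,u}
  B9 li={s,u} lo=∅

Interference:
  d↔{k,p,u}
  k↔{d,p,s,u}
  p↔{d,k,s,u}
  s↔{k,p,u}
  u↔{d,k,p,s}

N(d) = ["k", "p", "u"]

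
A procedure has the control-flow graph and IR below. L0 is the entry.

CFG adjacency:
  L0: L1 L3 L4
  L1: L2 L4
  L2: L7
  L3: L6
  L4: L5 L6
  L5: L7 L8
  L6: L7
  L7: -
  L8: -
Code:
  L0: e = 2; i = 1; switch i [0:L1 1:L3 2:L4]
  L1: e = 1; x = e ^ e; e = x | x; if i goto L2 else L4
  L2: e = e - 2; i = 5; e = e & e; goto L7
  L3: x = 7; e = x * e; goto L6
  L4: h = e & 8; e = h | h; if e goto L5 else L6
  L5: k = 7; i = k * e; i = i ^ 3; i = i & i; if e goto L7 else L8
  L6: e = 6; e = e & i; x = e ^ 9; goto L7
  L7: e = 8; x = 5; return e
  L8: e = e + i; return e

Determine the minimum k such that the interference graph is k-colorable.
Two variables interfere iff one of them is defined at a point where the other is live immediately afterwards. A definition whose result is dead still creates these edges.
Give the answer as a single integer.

Block summaries:
  L0 def {e,i} use ∅
  L1 def {e,x} use {i}
  L2 def {e,i} use {e}
  L3 def {e,x} use {e}
  L4 def {e,h} use {e}
  L5 def {i,k} use {e}
  L6 def {e,x} use {i}
  L7 def {e,x} use ∅
  L8 def {e} use {e,i}

Backward fixpoint:
  L0: in=∅ out={e,i}
  L1: in={i} out={e,i}
  L2: in={e} out=∅
  L3: in={e,i} out={i}
  L4: in={e,i} out={e,i}
  L5: in={e} out={e,i}
  L6: in={i} out=∅
  L7: in=∅ out=∅
  L8: in={e,i} out=∅

Interference:
  e↔{i,k,x}
  h↔{i}
  i↔{e,h,x}
  k↔{e}
  x↔{e,i}

Registers:
  {e,i,x} pairwise interfere (3-clique) ⇒ χ ≥ 3
  assign e→c0 h→c0 i→c1 k→c1 x→c2 — no edge inside a register ⇒ χ ≤ 3
  χ = 3

Answer: 3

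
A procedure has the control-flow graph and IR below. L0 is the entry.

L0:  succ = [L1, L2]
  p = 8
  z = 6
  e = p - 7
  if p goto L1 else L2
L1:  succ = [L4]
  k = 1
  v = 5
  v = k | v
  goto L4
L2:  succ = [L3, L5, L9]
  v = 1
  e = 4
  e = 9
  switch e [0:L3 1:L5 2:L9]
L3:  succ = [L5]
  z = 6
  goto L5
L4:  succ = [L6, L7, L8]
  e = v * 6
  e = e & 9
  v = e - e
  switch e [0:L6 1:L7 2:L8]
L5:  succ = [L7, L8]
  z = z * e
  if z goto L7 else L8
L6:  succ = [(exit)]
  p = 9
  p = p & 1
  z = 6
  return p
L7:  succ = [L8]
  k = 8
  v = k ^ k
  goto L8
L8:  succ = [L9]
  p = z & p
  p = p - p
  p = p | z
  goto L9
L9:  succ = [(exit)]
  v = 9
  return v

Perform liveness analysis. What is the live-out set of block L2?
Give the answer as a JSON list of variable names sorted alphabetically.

Answer: ["e", "p", "z"]

Analysis:
def/use:
  L0 def {e,p,z} use ∅
  L1 def {k,v} use ∅
  L2 def {e,v} use ∅
  L3 def {z} use ∅
  L4 def {e,v} use {v}
  L5 def {z} use {e,z}
  L6 def {p,z} use ∅
  L7 def {k,v} use ∅
  L8 def {p} use {p,z}
  L9 def {v} use ∅

Live sets:
  L0: in=∅ out={p,z}
  L1: in={p,z} out={p,v,z}
  L2: in={p,z} out={e,p,z}
  L3: in={e,p} out={e,p,z}
  L4: in={p,v,z} out={p,z}
  L5: in={e,p,z} out={p,z}
  L6: in=∅ out=∅
  L7: in={p,z} out={p,z}
  L8: in={p,z} out=∅
  L9: in=∅ out=∅

live-out(L2) = ["e", "p", "z"]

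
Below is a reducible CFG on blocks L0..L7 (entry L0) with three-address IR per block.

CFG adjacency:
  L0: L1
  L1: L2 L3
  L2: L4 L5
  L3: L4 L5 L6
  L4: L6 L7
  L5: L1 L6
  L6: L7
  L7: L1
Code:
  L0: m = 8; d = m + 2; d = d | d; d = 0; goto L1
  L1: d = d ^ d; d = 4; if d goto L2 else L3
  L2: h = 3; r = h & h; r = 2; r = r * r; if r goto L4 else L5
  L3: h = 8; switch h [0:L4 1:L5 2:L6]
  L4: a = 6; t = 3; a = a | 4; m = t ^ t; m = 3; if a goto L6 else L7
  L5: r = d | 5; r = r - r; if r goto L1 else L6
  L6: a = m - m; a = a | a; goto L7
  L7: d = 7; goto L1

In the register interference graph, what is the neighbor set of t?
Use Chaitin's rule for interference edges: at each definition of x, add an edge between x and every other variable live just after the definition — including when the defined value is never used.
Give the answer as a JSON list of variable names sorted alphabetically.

Block summaries:
  L0 def {d,m} use ∅
  L1 def {d} use {d}
  L2 def {h,r} use ∅
  L3 def {h} use ∅
  L4 def {a,m,t} use ∅
  L5 def {r} use {d}
  L6 def {a} use {m}
  L7 def {d} use ∅

Backward fixpoint:
  L0: in=∅ out={d,m}
  L1: in={d,m} out={d,m}
  L2: in={d,m} out={d,m}
  L3: in={d,m} out={d,m}
  L4: in=∅ out={m}
  L5: in={d,m} out={d,m}
  L6: in={m} out={m}
  L7: in={m} out={d,m}

Interference:
  a: {m,t}
  d: {h,m,r}
  h: {d,m}
  m: {a,d,h,r}
  r: {d,m}
  t: {a}

N(t) = ["a"]

Answer: ["a"]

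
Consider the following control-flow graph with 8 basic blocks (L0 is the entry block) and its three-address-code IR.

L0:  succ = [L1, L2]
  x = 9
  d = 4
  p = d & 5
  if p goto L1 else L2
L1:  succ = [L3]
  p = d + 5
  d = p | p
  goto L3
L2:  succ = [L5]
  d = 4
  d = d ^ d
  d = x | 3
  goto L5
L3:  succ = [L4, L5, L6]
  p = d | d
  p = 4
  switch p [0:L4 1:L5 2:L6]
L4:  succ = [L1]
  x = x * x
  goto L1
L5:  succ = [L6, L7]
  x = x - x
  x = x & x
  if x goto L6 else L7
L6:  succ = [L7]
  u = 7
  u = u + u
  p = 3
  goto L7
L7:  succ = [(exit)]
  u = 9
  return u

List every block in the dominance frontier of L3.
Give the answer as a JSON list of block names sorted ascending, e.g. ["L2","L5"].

idom tree: L1←L0 L2←L0 L3←L1 L4←L3 L5←L0 L6←L0 L7←L0
Dom∩ at merges:
  L1: preds {L0,L4}: {L0} ∩ {L0,L1,L3,L4} = {L0}; idom=L0
  L5: preds {L2,L3}: {L0,L2} ∩ {L0,L1,L3} = {L0}; idom=L0
  L6: preds {L3,L5}: {L0,L1,L3} ∩ {L0,L5} = {L0}; idom=L0
  L7: preds {L5,L6}: {L0,L5} ∩ {L0,L6} = {L0}; idom=L0

DF walk-up:
  L1←L0: walk · to L0
  L1←L4: walk L4→L3→L1 to L0
  L5←L2: walk L2 to L0
  L5←L3: walk L3→L1 to L0
  L6←L3: walk L3→L1 to L0
  L6←L5: walk L5 to L0
  L7←L5: walk L5 to L0
  L7←L6: walk L6 to L0
  L0: DF=∅
  L1: DF={L1,L5,L6}
  L2: DF={L5}
  L3: DF={L1,L5,L6}
  L4: DF={L1}
  L5: DF={L6,L7}
  L6: DF={L7}
  L7: DF=∅

DF(L3) = ["L1", "L5", "L6"]

Answer: ["L1", "L5", "L6"]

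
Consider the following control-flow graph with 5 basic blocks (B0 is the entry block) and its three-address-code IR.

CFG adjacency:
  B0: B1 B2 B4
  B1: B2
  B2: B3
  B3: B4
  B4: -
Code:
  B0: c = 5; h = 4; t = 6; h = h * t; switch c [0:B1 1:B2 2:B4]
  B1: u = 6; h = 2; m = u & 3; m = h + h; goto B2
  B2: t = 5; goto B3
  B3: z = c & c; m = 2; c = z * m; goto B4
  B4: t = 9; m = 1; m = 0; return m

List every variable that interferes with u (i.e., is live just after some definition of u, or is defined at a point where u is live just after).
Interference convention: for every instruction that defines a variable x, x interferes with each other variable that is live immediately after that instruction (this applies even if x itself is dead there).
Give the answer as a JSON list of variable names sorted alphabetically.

def/use:
  B0: def={c,h,t} ue=∅
  B1: def={h,m,u} ue=∅
  B2: def={t} ue=∅
  B3: def={c,m,z} ue={c}
  B4: def={m,t} ue=∅

Liveness:
  live B0: ∅→{c}
  live B1: {c}→{c}
  live B2: {c}→{c}
  live B3: {c}→∅
  live B4: ∅→∅

Conflict graph:
  c: {h,m,t,u}
  h: {c,m,t,u}
  m: {c,h,z}
  t: {c,h}
  u: {c,h}
  z: {m}

N(u) = ["c", "h"]

Answer: ["c", "h"]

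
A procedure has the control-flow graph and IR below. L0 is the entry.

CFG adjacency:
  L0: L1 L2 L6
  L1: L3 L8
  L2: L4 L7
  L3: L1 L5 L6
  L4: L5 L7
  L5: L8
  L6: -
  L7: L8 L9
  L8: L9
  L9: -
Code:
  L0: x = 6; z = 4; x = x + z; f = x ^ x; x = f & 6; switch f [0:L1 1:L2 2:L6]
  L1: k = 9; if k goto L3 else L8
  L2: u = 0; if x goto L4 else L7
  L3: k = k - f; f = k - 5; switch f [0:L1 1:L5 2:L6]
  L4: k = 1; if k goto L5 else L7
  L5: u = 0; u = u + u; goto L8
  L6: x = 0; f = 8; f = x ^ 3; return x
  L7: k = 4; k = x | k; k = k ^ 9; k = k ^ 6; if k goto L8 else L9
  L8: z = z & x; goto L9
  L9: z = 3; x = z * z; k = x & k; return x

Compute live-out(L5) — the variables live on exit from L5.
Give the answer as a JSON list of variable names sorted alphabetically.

Answer: ["k", "x", "z"]

Analysis:
Per-block:
  L0: def={f,x,z} ue=∅
  L1: def={k} ue=∅
  L2: def={u} ue={x}
  L3: def={f,k} ue={f,k}
  L4: def={k} ue=∅
  L5: def={u} ue=∅
  L6: def={f,x} ue=∅
  L7: def={k} ue={x}
  L8: def={z} ue={x,z}
  L9: def={k,x,z} ue={k}

Liveness:
  L0: in=∅ out={f,x,z}
  L1: in={f,x,z} out={f,k,x,z}
  L2: in={x,z} out={x,z}
  L3: in={f,k,x,z} out={f,k,x,z}
  L4: in={x,z} out={k,x,z}
  L5: in={k,x,z} out={k,x,z}
  L6: in=∅ out=∅
  L7: in={x,z} out={k,x,z}
  L8: in={k,x,z} out={k}
  L9: in={k} out=∅

live-out(L5) = ["k", "x", "z"]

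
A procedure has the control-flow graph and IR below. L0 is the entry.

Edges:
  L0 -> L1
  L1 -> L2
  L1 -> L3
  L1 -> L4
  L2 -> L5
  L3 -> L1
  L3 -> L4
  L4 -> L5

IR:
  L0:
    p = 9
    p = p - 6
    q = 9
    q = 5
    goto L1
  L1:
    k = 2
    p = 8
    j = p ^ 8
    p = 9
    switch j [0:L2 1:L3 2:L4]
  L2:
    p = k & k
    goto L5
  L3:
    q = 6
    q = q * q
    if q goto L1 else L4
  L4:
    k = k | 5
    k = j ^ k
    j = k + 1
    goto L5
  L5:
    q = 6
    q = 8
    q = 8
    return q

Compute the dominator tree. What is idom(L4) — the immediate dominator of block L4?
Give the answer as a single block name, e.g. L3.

Answer: L1

Analysis:
idom tree: L1←L0 L2←L1 L3←L1 L4←L1 L5←L1
Join-block Dom:
  L1: preds {L0,L3}: {L0} ∩ {L0,L1,L3} = {L0}; idom=L0
  L4: preds {L1,L3}: {L0,L1} ∩ {L0,L1,L3} = {L0,L1}; idom=L1
  L5: preds {L2,L4}: {L0,L1,L2} ∩ {L0,L1,L4} = {L0,L1}; idom=L1

idom(L4) = L1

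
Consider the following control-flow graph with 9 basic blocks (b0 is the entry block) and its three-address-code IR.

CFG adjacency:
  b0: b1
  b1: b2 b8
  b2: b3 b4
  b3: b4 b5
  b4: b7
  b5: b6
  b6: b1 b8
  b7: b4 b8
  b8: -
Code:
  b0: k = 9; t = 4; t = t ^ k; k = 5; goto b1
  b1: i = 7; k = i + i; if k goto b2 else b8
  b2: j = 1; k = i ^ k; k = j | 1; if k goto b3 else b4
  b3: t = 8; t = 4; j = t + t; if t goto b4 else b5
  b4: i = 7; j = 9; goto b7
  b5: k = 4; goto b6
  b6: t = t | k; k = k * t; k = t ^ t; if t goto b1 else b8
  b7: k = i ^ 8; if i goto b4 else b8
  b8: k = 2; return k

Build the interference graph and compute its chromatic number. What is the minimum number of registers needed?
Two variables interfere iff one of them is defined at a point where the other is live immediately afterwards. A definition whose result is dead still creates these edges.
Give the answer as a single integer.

Answer: 3

Analysis:
def/use:
  b0: {k,t} / ∅
  b1: {i,k} / ∅
  b2: {j,k} / {i,k}
  b3: {j,t} / ∅
  b4: {i,j} / ∅
  b5: {k} / ∅
  b6: {k,t} / {k,t}
  b7: {k} / {i}
  b8: {k} / ∅

Liveness:
  b0 li=∅ lo=∅
  b1 li=∅ lo={i,k}
  b2 li={i,k} lo=∅
  b3 li=∅ lo={t}
  b4 li=∅ lo={i}
  b5 li={t} lo={k,t}
  b6 li={k,t} lo=∅
  b7 li={i} lo=∅
  b8 li=∅ lo=∅

Interference:
  i↔{j,k}
  j↔{i,k,t}
  k↔{i,j,t}
  t↔{j,k}

Registers:
  {i,j,k} pairwise interfere (3-clique) ⇒ χ ≥ 3
  3-colouring: R0={j}  R1={k}  R2={i,t}
  χ = 3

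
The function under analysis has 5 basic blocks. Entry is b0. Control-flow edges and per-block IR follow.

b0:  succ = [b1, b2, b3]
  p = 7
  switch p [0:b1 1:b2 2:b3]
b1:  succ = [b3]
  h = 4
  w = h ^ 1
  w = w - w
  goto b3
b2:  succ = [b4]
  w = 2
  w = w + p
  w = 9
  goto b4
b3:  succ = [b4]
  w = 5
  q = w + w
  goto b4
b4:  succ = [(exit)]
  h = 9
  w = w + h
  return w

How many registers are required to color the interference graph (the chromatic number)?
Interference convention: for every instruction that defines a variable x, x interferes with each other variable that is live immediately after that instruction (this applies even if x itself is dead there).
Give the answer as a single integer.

Answer: 2

Derivation:
Per-block:
  b0 def {p} use ∅
  b1 def {h,w} use ∅
  b2 def {w} use {p}
  b3 def {q,w} use ∅
  b4 def {h,w} use {w}

Live sets:
  b0 li=∅ lo={p}
  b1 li=∅ lo=∅
  b2 li={p} lo={w}
  b3 li=∅ lo={w}
  b4 li={w} lo=∅

Conflict graph:
  h↔{w}
  p↔{w}
  q↔{w}
  w↔{h,p,q}

Registers:
  clique {h,w} ⇒ need ≥ 2
  2-colouring: R0={w}  R1={h,p,q}
  χ = 2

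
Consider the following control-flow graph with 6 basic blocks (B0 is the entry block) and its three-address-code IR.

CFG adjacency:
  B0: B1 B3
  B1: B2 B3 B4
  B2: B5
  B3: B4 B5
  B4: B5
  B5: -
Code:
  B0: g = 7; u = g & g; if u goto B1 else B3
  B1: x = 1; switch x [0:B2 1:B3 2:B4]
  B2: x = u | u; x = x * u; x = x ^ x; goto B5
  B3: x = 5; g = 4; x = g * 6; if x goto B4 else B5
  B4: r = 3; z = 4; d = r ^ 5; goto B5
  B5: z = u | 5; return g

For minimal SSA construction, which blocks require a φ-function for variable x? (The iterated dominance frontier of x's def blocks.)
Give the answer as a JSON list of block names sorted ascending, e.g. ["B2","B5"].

idom tree: B1←B0 B2←B1 B3←B0 B4←B0 B5←B0
Join-block Dom:
  B3: preds {B0,B1}: {B0} ∩ {B0,B1} = {B0}; idom=B0
  B4: preds {B1,B3}: {B0,B1} ∩ {B0,B3} = {B0}; idom=B0
  B5: preds {B2,B3,B4}: {B0,B1,B2} ∩ {B0,B3} ∩ {B0,B4} = {B0}; idom=B0

DF walk-up:
  join B3 pred B0: · stop@B0
  join B3 pred B1: B1 stop@B0
  join B4 pred B1: B1 stop@B0
  join B4 pred B3: B3 stop@B0
  join B5 pred B2: B2→B1 stop@B0
  join B5 pred B3: B3 stop@B0
  join B5 pred B4: B4 stop@B0
  B0 → ∅
  B1 → {B3,B4,B5}
  B2 → {B5}
  B3 → {B4,B5}
  B4 → {B5}
  B5 → ∅

φ for x: defs {B1,B2,B3}
  DF⁺ = {B3,B4,B5}

Answer: ["B3", "B4", "B5"]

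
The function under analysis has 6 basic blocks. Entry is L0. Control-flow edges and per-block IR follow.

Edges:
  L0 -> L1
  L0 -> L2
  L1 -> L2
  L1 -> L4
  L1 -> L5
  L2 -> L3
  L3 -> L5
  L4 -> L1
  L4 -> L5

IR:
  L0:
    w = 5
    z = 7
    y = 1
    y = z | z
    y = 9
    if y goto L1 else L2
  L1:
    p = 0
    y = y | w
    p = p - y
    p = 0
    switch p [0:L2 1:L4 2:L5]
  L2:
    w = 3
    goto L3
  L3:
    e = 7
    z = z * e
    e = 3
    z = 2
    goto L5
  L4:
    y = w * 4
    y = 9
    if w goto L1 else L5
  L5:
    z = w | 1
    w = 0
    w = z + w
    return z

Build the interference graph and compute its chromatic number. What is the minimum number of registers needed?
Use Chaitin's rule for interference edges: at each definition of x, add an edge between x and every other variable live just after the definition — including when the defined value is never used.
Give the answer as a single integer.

Answer: 4

Derivation:
def/use:
  L0: def={w,y,z} ue=∅
  L1: def={p,y} ue={w,y}
  L2: def={w} ue=∅
  L3: def={e,z} ue={z}
  L4: def={y} ue={w}
  L5: def={w,z} ue={w}

Liveness:
  L0: in=∅ out={w,y,z}
  L1: in={w,y,z} out={w,z}
  L2: in={z} out={w,z}
  L3: in={w,z} out={w}
  L4: in={w,z} out={w,y,z}
  L5: in={w} out=∅

Interference:
  e↔{w,z}
  p↔{w,y,z}
  w↔{e,p,y,z}
  y↔{p,w,z}
  z↔{e,p,w,y}

Registers:
  {p,w,y,z} pairwise interfere (4-clique) ⇒ χ ≥ 4
  assign e→R2 p→R2 w→R0 y→R3 z→R1 — no edge inside a register ⇒ χ ≤ 4
  χ = 4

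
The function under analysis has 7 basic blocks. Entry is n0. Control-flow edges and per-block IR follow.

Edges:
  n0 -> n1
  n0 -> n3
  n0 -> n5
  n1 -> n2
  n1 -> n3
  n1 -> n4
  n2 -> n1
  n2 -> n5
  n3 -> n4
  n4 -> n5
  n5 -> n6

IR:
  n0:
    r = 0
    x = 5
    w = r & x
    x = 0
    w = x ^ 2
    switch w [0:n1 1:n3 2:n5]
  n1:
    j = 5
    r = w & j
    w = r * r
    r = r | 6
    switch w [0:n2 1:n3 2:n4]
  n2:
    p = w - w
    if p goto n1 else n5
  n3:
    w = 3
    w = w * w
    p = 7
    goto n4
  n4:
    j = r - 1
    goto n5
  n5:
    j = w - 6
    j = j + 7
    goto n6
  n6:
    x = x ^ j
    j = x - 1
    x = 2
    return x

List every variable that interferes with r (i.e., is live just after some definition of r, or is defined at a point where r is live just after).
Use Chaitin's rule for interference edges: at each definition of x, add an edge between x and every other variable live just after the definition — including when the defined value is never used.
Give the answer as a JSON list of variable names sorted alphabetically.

Answer: ["p", "w", "x"]

Derivation:
def/use:
  n0: def={r,w,x} ue=∅
  n1: def={j,r,w} ue={w}
  n2: def={p} ue={w}
  n3: def={p,w} ue=∅
  n4: def={j} ue={r}
  n5: def={j} ue={w}
  n6: def={j,x} ue={j,x}

Liveness:
  n0 li=∅ lo={r,w,x}
  n1 li={w,x} lo={r,w,x}
  n2 li={w,x} lo={w,x}
  n3 li={r,x} lo={r,w,x}
  n4 li={r,w,x} lo={w,x}
  n5 li={w,x} lo={j,x}
  n6 li={j,x} lo=∅

Conflict graph:
  j↔{w,x}
  p↔{r,w,x}
  r↔{p,w,x}
  w↔{j,p,r,x}
  x↔{j,p,r,w}

N(r) = ["p", "w", "x"]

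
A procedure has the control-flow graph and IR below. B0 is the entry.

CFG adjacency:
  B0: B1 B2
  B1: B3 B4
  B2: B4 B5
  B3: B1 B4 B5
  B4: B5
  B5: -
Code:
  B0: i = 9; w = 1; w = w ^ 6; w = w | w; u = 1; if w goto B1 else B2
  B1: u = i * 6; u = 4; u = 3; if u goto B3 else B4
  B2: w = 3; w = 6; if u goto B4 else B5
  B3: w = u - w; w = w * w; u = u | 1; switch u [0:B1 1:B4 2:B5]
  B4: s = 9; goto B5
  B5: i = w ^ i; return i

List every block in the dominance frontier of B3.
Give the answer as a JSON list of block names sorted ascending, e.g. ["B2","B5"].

Answer: ["B1", "B4", "B5"]

Derivation:
idom tree: B1←B0 B2←B0 B3←B1 B4←B0 B5←B0
Dom at joins:
  B1: preds {B0,B3}: {B0} ∩ {B0,B1,B3} = {B0}; idom=B0
  B4: preds {B1,B2,B3}: {B0,B1} ∩ {B0,B2} ∩ {B0,B1,B3} = {B0}; idom=B0
  B5: preds {B2,B3,B4}: {B0,B2} ∩ {B0,B1,B3} ∩ {B0,B4} = {B0}; idom=B0

DF derivation:
  B1←B0: walk · to B0
  B1←B3: walk B3→B1 to B0
  B4←B1: walk B1 to B0
  B4←B2: walk B2 to B0
  B4←B3: walk B3→B1 to B0
  B5←B2: walk B2 to B0
  B5←B3: walk B3→B1 to B0
  B5←B4: walk B4 to B0
  B0: DF=∅
  B1: DF={B1,B4,B5}
  B2: DF={B4,B5}
  B3: DF={B1,B4,B5}
  B4: DF={B5}
  B5: DF=∅

DF(B3) = ["B1", "B4", "B5"]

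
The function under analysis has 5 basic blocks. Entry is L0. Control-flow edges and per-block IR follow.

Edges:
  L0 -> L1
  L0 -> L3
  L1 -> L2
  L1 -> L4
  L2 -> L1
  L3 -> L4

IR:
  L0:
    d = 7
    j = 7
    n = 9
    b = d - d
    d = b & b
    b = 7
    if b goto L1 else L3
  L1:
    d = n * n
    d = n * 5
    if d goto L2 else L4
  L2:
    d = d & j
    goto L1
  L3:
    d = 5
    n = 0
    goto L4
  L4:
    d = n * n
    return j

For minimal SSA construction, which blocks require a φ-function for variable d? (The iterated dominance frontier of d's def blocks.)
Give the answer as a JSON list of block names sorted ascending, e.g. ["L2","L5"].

Answer: ["L1", "L4"]

Analysis:
idom tree: L1←L0 L2←L1 L3←L0 L4←L0
Dom at joins:
  L1: preds {L0,L2}: {L0} ∩ {L0,L1,L2} = {L0}; idom=L0
  L4: preds {L1,L3}: {L0,L1} ∩ {L0,L3} = {L0}; idom=L0

DF walk-up:
  join L1 pred L0: · stop@L0
  join L1 pred L2: L2→L1 stop@L0
  join L4 pred L1: L1 stop@L0
  join L4 pred L3: L3 stop@L0
  L0 → ∅
  L1 → {L1,L4}
  L2 → {L1}
  L3 → {L4}
  L4 → ∅

φ for d: defs {L0,L1,L2,L3,L4}
  DF⁺ = {L1,L4}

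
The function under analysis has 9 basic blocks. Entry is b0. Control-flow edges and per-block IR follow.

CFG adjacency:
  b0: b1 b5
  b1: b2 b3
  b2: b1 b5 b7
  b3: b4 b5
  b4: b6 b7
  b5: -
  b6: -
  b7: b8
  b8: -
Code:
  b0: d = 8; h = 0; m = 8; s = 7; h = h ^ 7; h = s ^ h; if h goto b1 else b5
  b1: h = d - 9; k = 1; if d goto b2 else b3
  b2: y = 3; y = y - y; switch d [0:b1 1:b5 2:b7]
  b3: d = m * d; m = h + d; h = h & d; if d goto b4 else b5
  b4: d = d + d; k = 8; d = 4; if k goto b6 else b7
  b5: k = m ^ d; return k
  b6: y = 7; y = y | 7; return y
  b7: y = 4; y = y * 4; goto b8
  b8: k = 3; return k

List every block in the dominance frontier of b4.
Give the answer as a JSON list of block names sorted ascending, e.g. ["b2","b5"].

idom tree: b1←b0 b2←b1 b3←b1 b4←b3 b5←b0 b6←b4 b7←b1 b8←b7
Join-block Dom:
  b1: preds {b0,b2}: {b0} ∩ {b0,b1,b2} = {b0}; idom=b0
  b5: preds {b0,b2,b3}: {b0} ∩ {b0,b1,b2} ∩ {b0,b1,b3} = {b0}; idom=b0
  b7: preds {b2,b4}: {b0,b1,b2} ∩ {b0,b1,b3,b4} = {b0,b1}; idom=b1

DF walk-up:
  join b1 pred b0: · stop@b0
  join b1 pred b2: b2→b1 stop@b0
  join b5 pred b0: · stop@b0
  join b5 pred b2: b2→b1 stop@b0
  join b5 pred b3: b3→b1 stop@b0
  join b7 pred b2: b2 stop@b1
  join b7 pred b4: b4→b3 stop@b1
  DF(b0)=∅
  DF(b1)={b1,b5}
  DF(b2)={b1,b5,b7}
  DF(b3)={b5,b7}
  DF(b4)={b7}
  DF(b5)=∅
  DF(b6)=∅
  DF(b7)=∅
  DF(b8)=∅

DF(b4) = ["b7"]

Answer: ["b7"]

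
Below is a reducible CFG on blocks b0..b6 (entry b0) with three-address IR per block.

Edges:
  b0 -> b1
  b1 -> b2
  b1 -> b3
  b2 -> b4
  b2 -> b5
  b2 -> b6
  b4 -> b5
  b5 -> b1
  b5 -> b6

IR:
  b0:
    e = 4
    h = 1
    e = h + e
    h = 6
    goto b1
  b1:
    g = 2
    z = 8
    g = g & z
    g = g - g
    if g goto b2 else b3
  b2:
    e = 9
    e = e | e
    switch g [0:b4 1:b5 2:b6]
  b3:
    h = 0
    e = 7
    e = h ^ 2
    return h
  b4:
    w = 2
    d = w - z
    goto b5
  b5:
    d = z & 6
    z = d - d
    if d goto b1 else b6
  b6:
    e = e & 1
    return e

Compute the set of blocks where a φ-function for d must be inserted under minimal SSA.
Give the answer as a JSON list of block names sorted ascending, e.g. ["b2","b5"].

Answer: ["b1", "b5", "b6"]

Analysis:
idom tree: b1←b0 b2←b1 b3←b1 b4←b2 b5←b2 b6←b2
Join-block Dom:
  b1: preds {b0,b5}: {b0} ∩ {b0,b1,b2,b5} = {b0}; idom=b0
  b5: preds {b2,b4}: {b0,b1,b2} ∩ {b0,b1,b2,b4} = {b0,b1,b2}; idom=b2
  b6: preds {b2,b5}: {b0,b1,b2} ∩ {b0,b1,b2,b5} = {b0,b1,b2}; idom=b2

Frontier:
  join b1 pred b0: · stop@b0
  join b1 pred b5: b5→b2→b1 stop@b0
  join b5 pred b2: · stop@b2
  join b5 pred b4: b4 stop@b2
  join b6 pred b2: · stop@b2
  join b6 pred b5: b5 stop@b2
  b0: DF=∅
  b1: DF={b1}
  b2: DF={b1}
  b3: DF=∅
  b4: DF={b5}
  b5: DF={b1,b6}
  b6: DF=∅

φ for d: defs {b4,b5}
  DF⁺ = {b1,b5,b6}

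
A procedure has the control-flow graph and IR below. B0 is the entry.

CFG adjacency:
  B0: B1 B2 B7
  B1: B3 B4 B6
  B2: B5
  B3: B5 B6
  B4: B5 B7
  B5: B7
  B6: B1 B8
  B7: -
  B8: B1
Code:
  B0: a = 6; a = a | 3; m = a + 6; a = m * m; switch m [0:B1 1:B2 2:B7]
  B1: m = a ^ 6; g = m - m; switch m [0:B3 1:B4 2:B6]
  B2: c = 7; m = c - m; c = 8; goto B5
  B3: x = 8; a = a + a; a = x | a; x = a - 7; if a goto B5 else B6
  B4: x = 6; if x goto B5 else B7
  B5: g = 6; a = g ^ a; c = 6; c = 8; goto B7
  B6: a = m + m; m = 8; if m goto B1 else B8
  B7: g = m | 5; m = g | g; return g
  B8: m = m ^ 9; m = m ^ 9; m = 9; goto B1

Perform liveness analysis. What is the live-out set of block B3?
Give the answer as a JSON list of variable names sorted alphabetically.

Answer: ["a", "m"]

Analysis:
Block summaries:
  B0: {a,m} / ∅
  B1: {g,m} / {a}
  B2: {c,m} / {m}
  B3: {a,x} / {a}
  B4: {x} / ∅
  B5: {a,c,g} / {a}
  B6: {a,m} / {m}
  B7: {g,m} / {m}
  B8: {m} / {m}

Live sets:
  B0: in=∅ out={a,m}
  B1: in={a} out={a,m}
  B2: in={a,m} out={a,m}
  B3: in={a,m} out={a,m}
  B4: in={a,m} out={a,m}
  B5: in={a,m} out={m}
  B6: in={m} out={a,m}
  B7: in={m} out=∅
  B8: in={a,m} out={a}

live-out(B3) = ["a", "m"]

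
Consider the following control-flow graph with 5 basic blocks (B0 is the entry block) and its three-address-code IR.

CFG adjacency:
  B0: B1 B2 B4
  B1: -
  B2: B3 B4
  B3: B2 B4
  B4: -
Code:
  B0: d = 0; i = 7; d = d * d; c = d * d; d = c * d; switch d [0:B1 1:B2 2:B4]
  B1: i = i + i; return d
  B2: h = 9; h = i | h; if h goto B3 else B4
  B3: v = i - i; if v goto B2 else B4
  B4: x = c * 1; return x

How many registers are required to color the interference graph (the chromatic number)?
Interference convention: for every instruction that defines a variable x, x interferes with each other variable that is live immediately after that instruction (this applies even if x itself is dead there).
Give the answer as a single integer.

Answer: 3

Working:
Block summaries:
  B0: def={c,d,i} ue=∅
  B1: def={i} ue={d,i}
  B2: def={h} ue={i}
  B3: def={v} ue={i}
  B4: def={x} ue={c}

Live sets:
  live B0: ∅→{c,d,i}
  live B1: {d,i}→∅
  live B2: {c,i}→{c,i}
  live B3: {c,i}→{c,i}
  live B4: {c}→∅

Interference:
  c: {d,h,i,v}
  d: {c,i}
  h: {c,i}
  i: {c,d,h,v}
  v: {c,i}
  x: ∅

Registers:
  {c,d,i} pairwise interfere (3-clique) ⇒ χ ≥ 3
  3-colouring: r0={c,x}  r1={i}  r2={d,h,v}
  χ = 3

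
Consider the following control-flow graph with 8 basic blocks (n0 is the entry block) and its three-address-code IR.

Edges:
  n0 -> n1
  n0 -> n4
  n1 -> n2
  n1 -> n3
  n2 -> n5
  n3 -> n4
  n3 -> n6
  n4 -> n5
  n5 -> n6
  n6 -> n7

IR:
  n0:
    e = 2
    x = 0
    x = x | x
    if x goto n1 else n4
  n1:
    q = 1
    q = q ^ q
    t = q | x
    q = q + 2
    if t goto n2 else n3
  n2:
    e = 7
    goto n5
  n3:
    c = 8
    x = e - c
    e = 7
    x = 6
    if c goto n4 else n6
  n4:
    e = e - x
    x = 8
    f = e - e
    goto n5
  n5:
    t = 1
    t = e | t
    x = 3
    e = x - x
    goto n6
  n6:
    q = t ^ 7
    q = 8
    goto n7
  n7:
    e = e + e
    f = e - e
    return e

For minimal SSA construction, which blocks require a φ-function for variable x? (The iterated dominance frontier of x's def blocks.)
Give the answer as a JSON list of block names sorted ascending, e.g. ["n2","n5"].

idom tree: n1←n0 n2←n1 n3←n1 n4←n0 n5←n0 n6←n0 n7←n6
Dom∩ at merges:
  n4: preds {n0,n3}: {n0} ∩ {n0,n1,n3} = {n0}; idom=n0
  n5: preds {n2,n4}: {n0,n1,n2} ∩ {n0,n4} = {n0}; idom=n0
  n6: preds {n3,n5}: {n0,n1,n3} ∩ {n0,n5} = {n0}; idom=n0

DF walk-up:
  join n4 pred n0: · stop@n0
  join n4 pred n3: n3→n1 stop@n0
  join n5 pred n2: n2→n1 stop@n0
  join n5 pred n4: n4 stop@n0
  join n6 pred n3: n3→n1 stop@n0
  join n6 pred n5: n5 stop@n0
  n0 → ∅
  n1 → {n4,n5,n6}
  n2 → {n5}
  n3 → {n4,n6}
  n4 → {n5}
  n5 → {n6}
  n6 → ∅
  n7 → ∅

φ for x: defs {n0,n3,n4,n5}
  DF⁺ = {n4,n5,n6}

Answer: ["n4", "n5", "n6"]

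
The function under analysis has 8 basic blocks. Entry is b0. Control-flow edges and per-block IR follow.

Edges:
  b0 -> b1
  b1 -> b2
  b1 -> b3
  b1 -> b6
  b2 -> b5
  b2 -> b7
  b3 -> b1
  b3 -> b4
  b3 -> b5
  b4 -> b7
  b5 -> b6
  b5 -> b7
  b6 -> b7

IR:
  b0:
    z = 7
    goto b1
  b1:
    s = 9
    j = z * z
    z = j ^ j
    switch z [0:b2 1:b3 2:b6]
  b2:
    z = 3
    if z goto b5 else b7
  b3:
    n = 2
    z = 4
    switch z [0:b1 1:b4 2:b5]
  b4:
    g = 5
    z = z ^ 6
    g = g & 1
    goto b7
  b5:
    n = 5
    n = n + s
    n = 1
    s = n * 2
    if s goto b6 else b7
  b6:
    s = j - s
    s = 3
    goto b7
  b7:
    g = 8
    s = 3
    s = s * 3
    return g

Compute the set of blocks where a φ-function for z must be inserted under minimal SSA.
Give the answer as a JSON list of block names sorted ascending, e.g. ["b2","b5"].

idom tree: b1←b0 b2←b1 b3←b1 b4←b3 b5←b1 b6←b1 b7←b1
Dom∩ at merges:
  b1: preds {b0,b3}: {b0} ∩ {b0,b1,b3} = {b0}; idom=b0
  b5: preds {b2,b3}: {b0,b1,b2} ∩ {b0,b1,b3} = {b0,b1}; idom=b1
  b6: preds {b1,b5}: {b0,b1} ∩ {b0,b1,b5} = {b0,b1}; idom=b1
  b7: preds {b2,b4,b5,b6}: {b0,b1,b2} ∩ {b0,b1,b3,b4} ∩ {b0,b1,b5} ∩ {b0,b1,b6} = {b0,b1}; idom=b1

Frontier:
  join b1 pred b0: · stop@b0
  join b1 pred b3: b3→b1 stop@b0
  join b5 pred b2: b2 stop@b1
  join b5 pred b3: b3 stop@b1
  join b6 pred b1: · stop@b1
  join b6 pred b5: b5 stop@b1
  join b7 pred b2: b2 stop@b1
  join b7 pred b4: b4→b3 stop@b1
  join b7 pred b5: b5 stop@b1
  join b7 pred b6: b6 stop@b1
  b0 → ∅
  b1 → {b1}
  b2 → {b5,b7}
  b3 → {b1,b5,b7}
  b4 → {b7}
  b5 → {b6,b7}
  b6 → {b7}
  b7 → ∅

φ for z: defs {b0,b1,b2,b3,b4}
  DF⁺ = {b1,b5,b6,b7}

Answer: ["b1", "b5", "b6", "b7"]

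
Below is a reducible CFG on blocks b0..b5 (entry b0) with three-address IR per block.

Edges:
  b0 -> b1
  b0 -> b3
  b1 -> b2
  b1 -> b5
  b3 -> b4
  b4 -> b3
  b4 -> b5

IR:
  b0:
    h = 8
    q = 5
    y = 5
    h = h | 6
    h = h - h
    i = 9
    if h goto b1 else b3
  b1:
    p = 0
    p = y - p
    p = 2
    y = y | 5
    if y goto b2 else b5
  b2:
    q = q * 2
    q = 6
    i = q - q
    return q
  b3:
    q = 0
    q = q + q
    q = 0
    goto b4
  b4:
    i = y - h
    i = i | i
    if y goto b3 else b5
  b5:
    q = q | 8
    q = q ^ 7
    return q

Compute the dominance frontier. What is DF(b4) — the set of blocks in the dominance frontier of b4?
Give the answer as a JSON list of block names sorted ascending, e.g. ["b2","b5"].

idom tree: b1←b0 b2←b1 b3←b0 b4←b3 b5←b0
Join-block Dom:
  b3: preds {b0,b4}: {b0} ∩ {b0,b3,b4} = {b0}; idom=b0
  b5: preds {b1,b4}: {b0,b1} ∩ {b0,b3,b4} = {b0}; idom=b0

DF derivation:
  join b3 pred b0: · stop@b0
  join b3 pred b4: b4→b3 stop@b0
  join b5 pred b1: b1 stop@b0
  join b5 pred b4: b4→b3 stop@b0
  b0: DF=∅
  b1: DF={b5}
  b2: DF=∅
  b3: DF={b3,b5}
  b4: DF={b3,b5}
  b5: DF=∅

DF(b4) = ["b3", "b5"]

Answer: ["b3", "b5"]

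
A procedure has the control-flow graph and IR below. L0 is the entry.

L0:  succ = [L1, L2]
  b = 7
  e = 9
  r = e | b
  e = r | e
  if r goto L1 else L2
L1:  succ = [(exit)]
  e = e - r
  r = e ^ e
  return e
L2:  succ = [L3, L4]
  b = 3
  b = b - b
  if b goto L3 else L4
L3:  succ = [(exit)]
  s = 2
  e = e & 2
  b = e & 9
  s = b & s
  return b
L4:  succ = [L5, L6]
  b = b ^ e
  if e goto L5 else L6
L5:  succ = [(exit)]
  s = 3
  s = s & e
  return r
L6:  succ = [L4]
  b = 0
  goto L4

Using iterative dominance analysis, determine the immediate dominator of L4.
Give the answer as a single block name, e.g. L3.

Answer: L2

Working:
idom tree: L1←L0 L2←L0 L3←L2 L4←L2 L5←L4 L6←L4
Dom∩ at merges:
  L4: preds {L2,L6}: {L0,L2} ∩ {L0,L2,L4,L6} = {L0,L2}; idom=L2

idom(L4) = L2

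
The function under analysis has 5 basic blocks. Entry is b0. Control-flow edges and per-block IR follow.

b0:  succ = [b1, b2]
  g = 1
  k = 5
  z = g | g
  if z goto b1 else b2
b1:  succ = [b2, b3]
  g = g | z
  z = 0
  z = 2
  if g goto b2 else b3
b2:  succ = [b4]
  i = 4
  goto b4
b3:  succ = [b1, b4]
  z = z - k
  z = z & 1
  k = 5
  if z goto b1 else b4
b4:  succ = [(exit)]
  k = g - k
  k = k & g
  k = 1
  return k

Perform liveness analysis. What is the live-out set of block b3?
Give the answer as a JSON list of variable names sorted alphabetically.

Answer: ["g", "k", "z"]

Working:
Block summaries:
  b0: def={g,k,z} ue=∅
  b1: def={g,z} ue={g,z}
  b2: def={i} ue=∅
  b3: def={k,z} ue={k,z}
  b4: def={k} ue={g,k}

Live sets:
  b0: in=∅ out={g,k,z}
  b1: in={g,k,z} out={g,k,z}
  b2: in={g,k} out={g,k}
  b3: in={g,k,z} out={g,k,z}
  b4: in={g,k} out=∅

live-out(b3) = ["g", "k", "z"]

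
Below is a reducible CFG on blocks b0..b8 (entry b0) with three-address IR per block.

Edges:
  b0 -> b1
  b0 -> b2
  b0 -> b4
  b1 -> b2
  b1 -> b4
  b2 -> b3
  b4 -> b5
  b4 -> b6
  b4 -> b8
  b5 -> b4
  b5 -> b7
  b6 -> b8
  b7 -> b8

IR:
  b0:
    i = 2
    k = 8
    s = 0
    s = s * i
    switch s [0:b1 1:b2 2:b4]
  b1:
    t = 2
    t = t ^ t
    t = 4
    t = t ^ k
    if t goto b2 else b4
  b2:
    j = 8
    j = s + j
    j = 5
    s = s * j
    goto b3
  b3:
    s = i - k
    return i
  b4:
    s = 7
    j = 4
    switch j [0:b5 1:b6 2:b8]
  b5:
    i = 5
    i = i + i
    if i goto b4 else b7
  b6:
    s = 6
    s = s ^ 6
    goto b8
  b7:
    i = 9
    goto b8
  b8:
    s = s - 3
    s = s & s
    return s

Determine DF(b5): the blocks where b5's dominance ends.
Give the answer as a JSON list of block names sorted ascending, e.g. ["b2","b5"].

Answer: ["b4", "b8"]

Derivation:
idom tree: b1←b0 b2←b0 b3←b2 b4←b0 b5←b4 b6←b4 b7←b5 b8←b4
Join-block Dom:
  b2: preds {b0,b1}: {b0} ∩ {b0,b1} = {b0}; idom=b0
  b4: preds {b0,b1,b5}: {b0} ∩ {b0,b1} ∩ {b0,b4,b5} = {b0}; idom=b0
  b8: preds {b4,b6,b7}: {b0,b4} ∩ {b0,b4,b6} ∩ {b0,b4,b5,b7} = {b0,b4}; idom=b4

Frontier:
  join b2 pred b0: · stop@b0
  join b2 pred b1: b1 stop@b0
  join b4 pred b0: · stop@b0
  join b4 pred b1: b1 stop@b0
  join b4 pred b5: b5→b4 stop@b0
  join b8 pred b4: · stop@b4
  join b8 pred b6: b6 stop@b4
  join b8 pred b7: b7→b5 stop@b4
  b0: DF=∅
  b1: DF={b2,b4}
  b2: DF=∅
  b3: DF=∅
  b4: DF={b4}
  b5: DF={b4,b8}
  b6: DF={b8}
  b7: DF={b8}
  b8: DF=∅

DF(b5) = ["b4", "b8"]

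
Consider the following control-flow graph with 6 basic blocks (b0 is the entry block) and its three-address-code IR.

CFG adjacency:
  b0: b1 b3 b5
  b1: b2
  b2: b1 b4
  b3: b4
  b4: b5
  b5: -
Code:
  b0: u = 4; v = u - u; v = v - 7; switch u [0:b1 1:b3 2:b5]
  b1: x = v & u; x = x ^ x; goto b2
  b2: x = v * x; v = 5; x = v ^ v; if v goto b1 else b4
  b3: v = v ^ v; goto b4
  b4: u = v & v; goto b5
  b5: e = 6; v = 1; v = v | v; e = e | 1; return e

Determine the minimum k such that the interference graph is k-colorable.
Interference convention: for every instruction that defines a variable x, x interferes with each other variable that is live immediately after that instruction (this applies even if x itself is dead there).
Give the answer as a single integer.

Answer: 3

Derivation:
Block summaries:
  b0: def={u,v} ue=∅
  b1: def={x} ue={u,v}
  b2: def={v,x} ue={v,x}
  b3: def={v} ue={v}
  b4: def={u} ue={v}
  b5: def={e,v} ue=∅

Backward fixpoint:
  b0 li=∅ lo={u,v}
  b1 li={u,v} lo={u,v,x}
  b2 li={u,v,x} lo={u,v}
  b3 li={v} lo={v}
  b4 li={v} lo=∅
  b5 li=∅ lo=∅

Interference:
  e: {v}
  u: {v,x}
  v: {e,u,x}
  x: {u,v}

Registers:
  clique {u,v,x} ⇒ need ≥ 3
  assign e→c1 u→c1 v→c0 x→c2 — no edge inside a register ⇒ χ ≤ 3
  χ = 3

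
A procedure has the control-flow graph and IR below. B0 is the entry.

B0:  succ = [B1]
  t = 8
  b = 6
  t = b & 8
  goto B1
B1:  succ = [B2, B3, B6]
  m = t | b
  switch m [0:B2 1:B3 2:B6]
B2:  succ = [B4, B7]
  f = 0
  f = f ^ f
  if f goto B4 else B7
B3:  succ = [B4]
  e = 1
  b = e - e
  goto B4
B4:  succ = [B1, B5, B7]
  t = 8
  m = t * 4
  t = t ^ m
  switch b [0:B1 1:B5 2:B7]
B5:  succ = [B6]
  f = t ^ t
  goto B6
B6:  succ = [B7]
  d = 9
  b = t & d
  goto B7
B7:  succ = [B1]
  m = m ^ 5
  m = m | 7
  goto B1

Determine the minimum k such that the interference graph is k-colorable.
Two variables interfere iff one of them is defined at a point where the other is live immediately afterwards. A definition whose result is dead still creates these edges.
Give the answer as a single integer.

def/use:
  B0: {b,t} / ∅
  B1: {m} / {b,t}
  B2: {f} / ∅
  B3: {b,e} / ∅
  B4: {m,t} / {b}
  B5: {f} / {t}
  B6: {b,d} / {t}
  B7: {m} / {m}

Backward fixpoint:
  B0: in=∅ out={b,t}
  B1: in={b,t} out={b,m,t}
  B2: in={b,m,t} out={b,m,t}
  B3: in=∅ out={b}
  B4: in={b} out={b,m,t}
  B5: in={m,t} out={m,t}
  B6: in={m,t} out={b,m,t}
  B7: in={b,m,t} out={b,t}

Interference:
  b: {f,m,t}
  d: {m,t}
  e: ∅
  f: {b,m,t}
  m: {b,d,f,t}
  t: {b,d,f,m}

Chromatic number:
  clique {b,f,m,t} ⇒ need ≥ 4
  4-colouring: c0={e,m}  c1={t}  c2={b,d}  c3={f}
  χ = 4

Answer: 4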